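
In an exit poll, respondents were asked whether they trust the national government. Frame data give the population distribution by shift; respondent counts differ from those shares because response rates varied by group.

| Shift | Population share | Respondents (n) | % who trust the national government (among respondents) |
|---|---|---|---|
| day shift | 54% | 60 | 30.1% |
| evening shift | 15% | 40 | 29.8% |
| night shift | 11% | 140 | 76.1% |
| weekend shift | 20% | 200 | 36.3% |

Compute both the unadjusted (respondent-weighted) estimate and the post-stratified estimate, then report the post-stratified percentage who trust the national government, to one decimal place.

36.4%

Unadjusted (pooled respondent) estimate weights by respondent counts:
  (60/440)×30.1 + (40/440)×29.8 + (140/440)×76.1 + (200/440)×36.3 = 47.5273%
Post-stratifying to population shares instead:
  0.54×30.1 + 0.15×29.8 + 0.11×76.1 + 0.2×36.3 = 36.355%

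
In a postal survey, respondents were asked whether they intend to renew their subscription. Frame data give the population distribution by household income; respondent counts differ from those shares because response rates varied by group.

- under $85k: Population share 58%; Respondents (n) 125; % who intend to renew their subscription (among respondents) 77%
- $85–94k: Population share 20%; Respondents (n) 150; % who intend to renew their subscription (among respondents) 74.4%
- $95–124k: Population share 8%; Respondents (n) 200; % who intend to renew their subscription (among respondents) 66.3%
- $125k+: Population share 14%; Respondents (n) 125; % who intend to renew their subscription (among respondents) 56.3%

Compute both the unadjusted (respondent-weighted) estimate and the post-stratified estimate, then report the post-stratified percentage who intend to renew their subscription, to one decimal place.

72.7%

Unadjusted (pooled respondent) estimate weights by respondent counts:
  (125/600)×77 + (150/600)×74.4 + (200/600)×66.3 + (125/600)×56.3 = 68.4708%
Reweighting by population household income shares:
  0.58×77 + 0.2×74.4 + 0.08×66.3 + 0.14×56.3 = 72.726%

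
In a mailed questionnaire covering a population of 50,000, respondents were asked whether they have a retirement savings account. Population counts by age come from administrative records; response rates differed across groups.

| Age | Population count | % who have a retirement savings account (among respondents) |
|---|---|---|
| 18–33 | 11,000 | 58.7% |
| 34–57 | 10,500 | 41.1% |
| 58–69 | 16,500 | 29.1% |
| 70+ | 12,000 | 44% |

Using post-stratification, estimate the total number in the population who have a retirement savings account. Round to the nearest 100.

Each cell contributes its population count × the respondent rate:
  18–33: 11,000 × 58.7% = 6457
  34–57: 10,500 × 41.1% = 4315.5
  58–69: 16,500 × 29.1% = 4801.5
  70+: 12,000 × 44% = 5280
Estimated total = 20,854 → 20,900.

20,900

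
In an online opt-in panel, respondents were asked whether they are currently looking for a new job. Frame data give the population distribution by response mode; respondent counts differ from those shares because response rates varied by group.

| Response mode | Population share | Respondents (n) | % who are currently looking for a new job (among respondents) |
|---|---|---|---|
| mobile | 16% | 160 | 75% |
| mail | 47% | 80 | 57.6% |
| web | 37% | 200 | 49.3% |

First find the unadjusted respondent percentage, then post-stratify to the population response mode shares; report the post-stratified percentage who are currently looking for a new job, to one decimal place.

57.3%

Naive respondent-only estimate (weights = respondent counts):
  (160/440)×75 + (80/440)×57.6 + (200/440)×49.3 = 60.1545%
Post-stratified estimate weights by population shares:
  0.16×75 + 0.47×57.6 + 0.37×49.3 = 57.313%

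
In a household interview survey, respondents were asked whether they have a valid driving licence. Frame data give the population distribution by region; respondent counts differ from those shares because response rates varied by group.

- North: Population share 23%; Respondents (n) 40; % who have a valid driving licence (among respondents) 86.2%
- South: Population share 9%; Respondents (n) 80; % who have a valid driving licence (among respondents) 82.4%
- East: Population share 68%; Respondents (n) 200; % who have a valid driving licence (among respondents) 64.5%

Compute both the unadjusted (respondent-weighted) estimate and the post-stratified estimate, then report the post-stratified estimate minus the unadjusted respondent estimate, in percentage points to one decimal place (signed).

-0.6 percentage points

Without adjustment, the pooled respondent share is:
  (40/320)×86.2 + (80/320)×82.4 + (200/320)×64.5 = 71.6875%
Reweighting by population region shares:
  0.23×86.2 + 0.09×82.4 + 0.68×64.5 = 71.102%
Difference = 71.102 − 71.6875 = -0.5855 pp.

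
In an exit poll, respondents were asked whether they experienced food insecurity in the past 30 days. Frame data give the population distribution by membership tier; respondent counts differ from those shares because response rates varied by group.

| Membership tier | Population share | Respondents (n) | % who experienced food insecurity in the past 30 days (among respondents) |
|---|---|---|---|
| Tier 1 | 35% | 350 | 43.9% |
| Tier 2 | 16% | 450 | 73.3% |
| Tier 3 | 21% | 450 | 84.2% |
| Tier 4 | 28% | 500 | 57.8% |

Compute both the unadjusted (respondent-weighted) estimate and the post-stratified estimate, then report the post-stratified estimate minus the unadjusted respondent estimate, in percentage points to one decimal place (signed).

-4.8 percentage points

Unadjusted (pooled respondent) estimate weights by respondent counts:
  (350/1750)×43.9 + (450/1750)×73.3 + (450/1750)×84.2 + (500/1750)×57.8 = 65.7943%
Reweighting by population membership tier shares:
  0.35×43.9 + 0.16×73.3 + 0.21×84.2 + 0.28×57.8 = 60.959%
Difference = 60.959 − 65.7943 = -4.8353 pp.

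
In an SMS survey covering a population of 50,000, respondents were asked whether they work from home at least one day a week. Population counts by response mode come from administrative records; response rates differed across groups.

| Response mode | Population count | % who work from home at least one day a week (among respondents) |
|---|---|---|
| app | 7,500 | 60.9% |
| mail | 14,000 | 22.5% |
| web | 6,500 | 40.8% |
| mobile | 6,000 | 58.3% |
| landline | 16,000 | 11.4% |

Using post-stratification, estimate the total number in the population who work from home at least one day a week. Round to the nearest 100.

Estimated count per cell = population count × respondent percentage:
  app: 7,500 × 60.9% = 4567.5
  mail: 14,000 × 22.5% = 3150
  web: 6,500 × 40.8% = 2652
  mobile: 6,000 × 58.3% = 3498
  landline: 16,000 × 11.4% = 1824
Estimated total = 15691.5 → 15,700.

15,700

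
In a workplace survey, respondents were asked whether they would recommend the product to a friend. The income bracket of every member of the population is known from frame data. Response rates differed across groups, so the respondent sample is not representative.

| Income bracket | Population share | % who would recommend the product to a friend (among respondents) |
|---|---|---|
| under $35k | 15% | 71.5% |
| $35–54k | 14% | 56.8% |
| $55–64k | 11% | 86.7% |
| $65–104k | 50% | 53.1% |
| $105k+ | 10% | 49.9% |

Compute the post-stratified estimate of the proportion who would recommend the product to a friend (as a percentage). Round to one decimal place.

59.8%

Post-stratification weights by population share, not respondent share:
  under $35k: 0.15 × 71.5 = 10.725
  $35–54k: 0.14 × 56.8 = 7.952
  $55–64k: 0.11 × 86.7 = 9.537
  $65–104k: 0.5 × 53.1 = 26.55
  $105k+: 0.1 × 49.9 = 4.99
Post-stratified estimate = 59.754 → 59.8%.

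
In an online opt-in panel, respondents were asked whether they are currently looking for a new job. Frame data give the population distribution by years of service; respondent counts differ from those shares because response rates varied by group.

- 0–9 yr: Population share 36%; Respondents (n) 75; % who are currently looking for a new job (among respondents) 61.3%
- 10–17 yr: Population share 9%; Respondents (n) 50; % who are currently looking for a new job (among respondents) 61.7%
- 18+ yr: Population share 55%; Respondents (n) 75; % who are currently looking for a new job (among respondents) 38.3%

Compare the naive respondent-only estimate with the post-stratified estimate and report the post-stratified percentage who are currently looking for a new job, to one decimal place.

Naive respondent-only estimate (weights = respondent counts):
  (75/200)×61.3 + (50/200)×61.7 + (75/200)×38.3 = 52.775%
Reweighting by population years of service shares:
  0.36×61.3 + 0.09×61.7 + 0.55×38.3 = 48.686%

48.7%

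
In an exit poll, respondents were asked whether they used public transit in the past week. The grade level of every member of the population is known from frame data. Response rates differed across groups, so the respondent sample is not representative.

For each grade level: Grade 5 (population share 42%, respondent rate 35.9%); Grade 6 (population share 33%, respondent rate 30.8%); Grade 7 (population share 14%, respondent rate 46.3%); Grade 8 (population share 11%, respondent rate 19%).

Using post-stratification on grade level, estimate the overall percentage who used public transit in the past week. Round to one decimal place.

Weight each group's respondent value by its population share:
  Grade 5: 0.42 × 35.9 = 15.078
  Grade 6: 0.33 × 30.8 = 10.164
  Grade 7: 0.14 × 46.3 = 6.482
  Grade 8: 0.11 × 19 = 2.09
Post-stratified estimate = 33.814 → 33.8%.

33.8%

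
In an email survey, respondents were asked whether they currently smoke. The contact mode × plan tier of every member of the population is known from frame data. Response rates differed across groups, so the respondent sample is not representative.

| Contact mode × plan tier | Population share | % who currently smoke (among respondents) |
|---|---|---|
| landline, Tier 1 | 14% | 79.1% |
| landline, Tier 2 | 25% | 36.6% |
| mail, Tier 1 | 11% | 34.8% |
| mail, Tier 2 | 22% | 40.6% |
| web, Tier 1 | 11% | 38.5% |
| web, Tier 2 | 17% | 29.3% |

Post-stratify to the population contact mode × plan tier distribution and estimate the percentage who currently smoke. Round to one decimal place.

42.2%

Each cell contributes population-share × respondent value:
  landline, Tier 1: 0.14 × 79.1 = 11.074
  landline, Tier 2: 0.25 × 36.6 = 9.15
  mail, Tier 1: 0.11 × 34.8 = 3.828
  mail, Tier 2: 0.22 × 40.6 = 8.932
  web, Tier 1: 0.11 × 38.5 = 4.235
  web, Tier 2: 0.17 × 29.3 = 4.981
Post-stratified estimate = 42.2 → 42.2%.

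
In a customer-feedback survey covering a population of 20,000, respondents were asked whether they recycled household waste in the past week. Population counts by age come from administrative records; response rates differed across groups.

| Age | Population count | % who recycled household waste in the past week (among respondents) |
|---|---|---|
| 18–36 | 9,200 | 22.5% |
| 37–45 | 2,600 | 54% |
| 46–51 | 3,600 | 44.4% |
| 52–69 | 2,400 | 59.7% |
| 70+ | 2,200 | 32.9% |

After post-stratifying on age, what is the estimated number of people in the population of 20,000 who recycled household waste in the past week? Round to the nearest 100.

Estimated count per cell = population count × respondent percentage:
  18–36: 9,200 × 22.5% = 2070
  37–45: 2,600 × 54% = 1404
  46–51: 3,600 × 44.4% = 1598.4
  52–69: 2,400 × 59.7% = 1432.8
  70+: 2,200 × 32.9% = 723.8
Estimated total = 7229 → 7,200.

7,200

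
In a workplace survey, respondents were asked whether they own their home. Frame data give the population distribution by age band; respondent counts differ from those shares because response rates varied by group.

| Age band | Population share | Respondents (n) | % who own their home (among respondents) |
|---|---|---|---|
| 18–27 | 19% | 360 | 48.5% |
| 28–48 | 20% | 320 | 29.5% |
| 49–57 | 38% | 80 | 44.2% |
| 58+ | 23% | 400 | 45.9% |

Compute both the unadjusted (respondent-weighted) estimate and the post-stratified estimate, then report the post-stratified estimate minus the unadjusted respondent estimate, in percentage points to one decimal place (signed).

+0.4 percentage points

Without adjustment, the pooled respondent share is:
  (360/1160)×48.5 + (320/1160)×29.5 + (80/1160)×44.2 + (400/1160)×45.9 = 42.0655%
Post-stratifying to population shares instead:
  0.19×48.5 + 0.2×29.5 + 0.38×44.2 + 0.23×45.9 = 42.468%
Difference = 42.468 − 42.0655 = 0.4025 pp.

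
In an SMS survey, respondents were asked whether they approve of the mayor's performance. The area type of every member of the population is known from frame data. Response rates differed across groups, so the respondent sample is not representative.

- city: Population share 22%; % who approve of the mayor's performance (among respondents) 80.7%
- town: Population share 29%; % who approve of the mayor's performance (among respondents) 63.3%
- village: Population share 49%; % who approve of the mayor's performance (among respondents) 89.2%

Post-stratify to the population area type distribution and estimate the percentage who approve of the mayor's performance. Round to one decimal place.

Post-stratification weights by population share, not respondent share:
  city: 0.22 × 80.7 = 17.754
  town: 0.29 × 63.3 = 18.357
  village: 0.49 × 89.2 = 43.708
Post-stratified estimate = 79.819 → 79.8%.

79.8%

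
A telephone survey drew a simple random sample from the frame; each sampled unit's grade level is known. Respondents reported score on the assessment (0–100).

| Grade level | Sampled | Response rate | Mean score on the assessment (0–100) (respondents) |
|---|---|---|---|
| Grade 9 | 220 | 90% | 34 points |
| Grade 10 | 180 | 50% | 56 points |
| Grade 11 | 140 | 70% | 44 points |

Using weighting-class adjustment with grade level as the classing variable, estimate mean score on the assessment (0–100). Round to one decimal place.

43.9

Each respondent's weight = sampled/responded in their class; summing within a class gives n_sampled, so:
  Grade 9: 220 × 34 = 7480
  Grade 10: 180 × 56 = 10,080
  Grade 11: 140 × 44 = 6160
Adjusted estimate = 23,720 / 540 = 43.9259 → 43.9.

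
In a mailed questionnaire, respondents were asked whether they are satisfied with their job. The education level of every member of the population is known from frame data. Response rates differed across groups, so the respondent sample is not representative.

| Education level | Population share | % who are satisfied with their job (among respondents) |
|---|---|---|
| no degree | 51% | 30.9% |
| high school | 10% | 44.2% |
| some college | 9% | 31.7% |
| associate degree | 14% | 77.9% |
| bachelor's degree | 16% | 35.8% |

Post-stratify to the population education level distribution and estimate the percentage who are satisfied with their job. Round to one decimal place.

39.7%

Post-stratification weights by population share, not respondent share:
  no degree: 0.51 × 30.9 = 15.759
  high school: 0.1 × 44.2 = 4.42
  some college: 0.09 × 31.7 = 2.853
  associate degree: 0.14 × 77.9 = 10.906
  bachelor's degree: 0.16 × 35.8 = 5.728
Post-stratified estimate = 39.666 → 39.7%.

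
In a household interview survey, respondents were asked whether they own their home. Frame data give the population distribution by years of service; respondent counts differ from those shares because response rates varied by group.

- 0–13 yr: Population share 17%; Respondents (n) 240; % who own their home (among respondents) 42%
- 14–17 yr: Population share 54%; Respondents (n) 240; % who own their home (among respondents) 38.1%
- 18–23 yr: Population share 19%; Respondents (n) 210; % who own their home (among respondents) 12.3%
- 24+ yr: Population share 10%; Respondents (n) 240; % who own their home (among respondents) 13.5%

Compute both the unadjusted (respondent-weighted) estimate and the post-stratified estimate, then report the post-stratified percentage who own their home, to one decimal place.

Unadjusted (pooled respondent) estimate weights by respondent counts:
  (240/930)×42 + (240/930)×38.1 + (210/930)×12.3 + (240/930)×13.5 = 26.9323%
Reweighting by population years of service shares:
  0.17×42 + 0.54×38.1 + 0.19×12.3 + 0.1×13.5 = 31.401%

31.4%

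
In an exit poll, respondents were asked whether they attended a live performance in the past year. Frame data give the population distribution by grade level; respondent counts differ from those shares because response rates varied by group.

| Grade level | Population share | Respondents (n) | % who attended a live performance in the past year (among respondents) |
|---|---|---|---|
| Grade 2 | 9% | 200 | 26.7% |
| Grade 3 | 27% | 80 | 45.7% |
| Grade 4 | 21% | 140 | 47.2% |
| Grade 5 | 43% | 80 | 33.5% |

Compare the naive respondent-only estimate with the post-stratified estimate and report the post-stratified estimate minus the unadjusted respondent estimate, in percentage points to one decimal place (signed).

+2.5 percentage points

Without adjustment, the pooled respondent share is:
  (200/500)×26.7 + (80/500)×45.7 + (140/500)×47.2 + (80/500)×33.5 = 36.568%
Post-stratifying to population shares instead:
  0.09×26.7 + 0.27×45.7 + 0.21×47.2 + 0.43×33.5 = 39.059%
Difference = 39.059 − 36.568 = 2.491 pp.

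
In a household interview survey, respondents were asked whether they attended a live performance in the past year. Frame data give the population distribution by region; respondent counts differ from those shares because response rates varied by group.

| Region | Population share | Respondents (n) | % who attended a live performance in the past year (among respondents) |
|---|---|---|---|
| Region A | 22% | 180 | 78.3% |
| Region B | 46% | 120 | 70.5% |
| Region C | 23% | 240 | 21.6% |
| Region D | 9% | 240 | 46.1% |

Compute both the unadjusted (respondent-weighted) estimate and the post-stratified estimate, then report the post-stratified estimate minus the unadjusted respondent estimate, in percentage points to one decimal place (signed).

Naive respondent-only estimate (weights = respondent counts):
  (180/780)×78.3 + (120/780)×70.5 + (240/780)×21.6 + (240/780)×46.1 = 49.7462%
Reweighting by population region shares:
  0.22×78.3 + 0.46×70.5 + 0.23×21.6 + 0.09×46.1 = 58.773%
Difference = 58.773 − 49.7462 = 9.0268 pp.

+9.0 percentage points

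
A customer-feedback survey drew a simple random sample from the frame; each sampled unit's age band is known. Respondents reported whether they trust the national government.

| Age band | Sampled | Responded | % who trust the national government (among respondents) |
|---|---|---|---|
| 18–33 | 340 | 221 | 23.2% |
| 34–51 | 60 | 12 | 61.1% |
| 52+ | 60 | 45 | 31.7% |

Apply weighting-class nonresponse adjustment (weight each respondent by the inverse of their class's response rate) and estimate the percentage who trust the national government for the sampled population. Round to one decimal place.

Response rates by class: 18–33 221/340 = 65%, 34–51 12/60 = 20%, 52+ 45/60 = 75%.
Inverse-response-rate weighting restores each class to its sampled count, so class totals weight by n_sampled:
  18–33: 340 × 23.2 = 7888
  34–51: 60 × 61.1 = 3666
  52+: 60 × 31.7 = 1902
Adjusted estimate = 13,456 / 460 = 29.2522 → 29.3%.

29.3%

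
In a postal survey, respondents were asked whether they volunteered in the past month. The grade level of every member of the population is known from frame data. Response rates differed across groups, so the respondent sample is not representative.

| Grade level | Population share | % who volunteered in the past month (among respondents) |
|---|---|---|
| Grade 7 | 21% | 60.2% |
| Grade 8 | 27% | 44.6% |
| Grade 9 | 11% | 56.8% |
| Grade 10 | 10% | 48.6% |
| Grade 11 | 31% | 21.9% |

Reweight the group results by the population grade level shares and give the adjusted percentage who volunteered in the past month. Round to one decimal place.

Weight each group's respondent value by its population share:
  Grade 7: 0.21 × 60.2 = 12.642
  Grade 8: 0.27 × 44.6 = 12.042
  Grade 9: 0.11 × 56.8 = 6.248
  Grade 10: 0.1 × 48.6 = 4.86
  Grade 11: 0.31 × 21.9 = 6.789
Post-stratified estimate = 42.581 → 42.6%.

42.6%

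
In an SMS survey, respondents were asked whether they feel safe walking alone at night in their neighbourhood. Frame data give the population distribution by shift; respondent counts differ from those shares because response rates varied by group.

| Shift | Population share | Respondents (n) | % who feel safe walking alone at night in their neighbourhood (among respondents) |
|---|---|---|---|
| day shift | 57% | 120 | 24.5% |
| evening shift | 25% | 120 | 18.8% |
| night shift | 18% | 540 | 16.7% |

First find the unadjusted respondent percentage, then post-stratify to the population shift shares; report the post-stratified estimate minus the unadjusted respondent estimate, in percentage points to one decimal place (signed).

Without adjustment, the pooled respondent share is:
  (120/780)×24.5 + (120/780)×18.8 + (540/780)×16.7 = 18.2231%
Post-stratified estimate weights by population shares:
  0.57×24.5 + 0.25×18.8 + 0.18×16.7 = 21.671%
Difference = 21.671 − 18.2231 = 3.4479 pp.

+3.4 percentage points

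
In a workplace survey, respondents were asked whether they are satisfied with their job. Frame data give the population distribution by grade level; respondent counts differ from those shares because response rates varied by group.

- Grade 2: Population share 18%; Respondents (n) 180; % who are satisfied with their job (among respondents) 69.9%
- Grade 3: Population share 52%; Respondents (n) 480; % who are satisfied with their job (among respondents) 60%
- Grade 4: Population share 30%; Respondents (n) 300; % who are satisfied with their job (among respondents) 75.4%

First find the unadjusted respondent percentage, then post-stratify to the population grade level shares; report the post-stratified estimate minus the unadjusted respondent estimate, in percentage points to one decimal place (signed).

Naive respondent-only estimate (weights = respondent counts):
  (180/960)×69.9 + (480/960)×60 + (300/960)×75.4 = 66.6688%
Post-stratified estimate weights by population shares:
  0.18×69.9 + 0.52×60 + 0.3×75.4 = 66.402%
Difference = 66.402 − 66.6688 = -0.2668 pp.

-0.3 percentage points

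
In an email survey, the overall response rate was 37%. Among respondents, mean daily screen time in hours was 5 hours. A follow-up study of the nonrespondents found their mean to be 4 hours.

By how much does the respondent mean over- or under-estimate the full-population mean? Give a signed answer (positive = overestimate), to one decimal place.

+0.6

Nonresponse fraction = 1 − 0.37 = 0.63.
Bias = (nonresponse fraction) × (respondent mean − nonrespondent mean)
     = 0.63 × (5 − 4) = 0.63 × 1 = 0.63.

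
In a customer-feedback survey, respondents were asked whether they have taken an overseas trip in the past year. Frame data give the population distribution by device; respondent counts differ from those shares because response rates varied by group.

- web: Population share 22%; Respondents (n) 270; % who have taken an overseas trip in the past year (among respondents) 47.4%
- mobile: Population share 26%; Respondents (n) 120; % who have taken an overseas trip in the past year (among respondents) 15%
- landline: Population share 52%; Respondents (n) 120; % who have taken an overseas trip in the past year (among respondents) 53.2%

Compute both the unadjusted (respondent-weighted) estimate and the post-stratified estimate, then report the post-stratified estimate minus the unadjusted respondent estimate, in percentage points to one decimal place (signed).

Naive respondent-only estimate (weights = respondent counts):
  (270/510)×47.4 + (120/510)×15 + (120/510)×53.2 = 41.1412%
Reweighting by population device shares:
  0.22×47.4 + 0.26×15 + 0.52×53.2 = 41.992%
Difference = 41.992 − 41.1412 = 0.8508 pp.

+0.9 percentage points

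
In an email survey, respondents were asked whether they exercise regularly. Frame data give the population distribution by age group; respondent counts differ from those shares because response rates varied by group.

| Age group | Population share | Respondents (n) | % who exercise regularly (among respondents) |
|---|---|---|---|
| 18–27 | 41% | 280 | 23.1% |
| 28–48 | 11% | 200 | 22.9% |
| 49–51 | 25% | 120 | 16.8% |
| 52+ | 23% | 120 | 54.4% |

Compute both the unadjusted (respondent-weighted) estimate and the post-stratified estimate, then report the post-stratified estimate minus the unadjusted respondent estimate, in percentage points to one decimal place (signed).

Unadjusted (pooled respondent) estimate weights by respondent counts:
  (280/720)×23.1 + (200/720)×22.9 + (120/720)×16.8 + (120/720)×54.4 = 27.2111%
Post-stratifying to population shares instead:
  0.41×23.1 + 0.11×22.9 + 0.25×16.8 + 0.23×54.4 = 28.702%
Difference = 28.702 − 27.2111 = 1.4909 pp.

+1.5 percentage points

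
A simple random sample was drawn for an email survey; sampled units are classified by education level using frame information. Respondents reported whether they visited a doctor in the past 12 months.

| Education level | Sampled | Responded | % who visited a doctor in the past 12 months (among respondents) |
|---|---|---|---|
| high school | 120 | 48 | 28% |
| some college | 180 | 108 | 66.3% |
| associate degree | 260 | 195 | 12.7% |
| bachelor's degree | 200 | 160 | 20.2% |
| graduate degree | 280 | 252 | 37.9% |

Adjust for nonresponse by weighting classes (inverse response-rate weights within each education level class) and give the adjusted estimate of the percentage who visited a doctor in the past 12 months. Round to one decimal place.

32.0%

Response rates by class: high school 48/120 = 40%, some college 108/180 = 60%, associate degree 195/260 = 75%, bachelor's degree 160/200 = 80%, graduate degree 252/280 = 90%.
Weighting each respondent by the inverse class response rate inflates each class back to its sampled size, so the class weight is n_sampled:
  high school: 120 × 28 = 3360
  some college: 180 × 66.3 = 11,934
  associate degree: 260 × 12.7 = 3302
  bachelor's degree: 200 × 20.2 = 4040
  graduate degree: 280 × 37.9 = 10,612
Adjusted estimate = 33,248 / 1,040 = 31.9692 → 32.0%.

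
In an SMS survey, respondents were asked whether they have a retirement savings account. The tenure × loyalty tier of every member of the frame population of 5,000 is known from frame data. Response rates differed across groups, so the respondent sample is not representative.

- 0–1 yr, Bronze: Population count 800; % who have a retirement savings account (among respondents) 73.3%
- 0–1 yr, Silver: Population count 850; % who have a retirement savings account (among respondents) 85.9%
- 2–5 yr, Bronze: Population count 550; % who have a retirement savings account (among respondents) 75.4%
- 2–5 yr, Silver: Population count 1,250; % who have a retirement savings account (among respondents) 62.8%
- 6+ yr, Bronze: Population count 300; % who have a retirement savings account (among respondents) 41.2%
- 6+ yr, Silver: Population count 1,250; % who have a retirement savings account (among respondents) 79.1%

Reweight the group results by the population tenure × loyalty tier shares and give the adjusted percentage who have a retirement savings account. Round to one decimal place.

72.6%

Each cell contributes population-share × respondent value:
  0–1 yr, Bronze: (800/5,000) × 73.3 = 11.728
  0–1 yr, Silver: (850/5,000) × 85.9 = 14.603
  2–5 yr, Bronze: (550/5,000) × 75.4 = 8.294
  2–5 yr, Silver: (1,250/5,000) × 62.8 = 15.7
  6+ yr, Bronze: (300/5,000) × 41.2 = 2.472
  6+ yr, Silver: (1,250/5,000) × 79.1 = 19.775
Post-stratified estimate = 72.572 → 72.6%.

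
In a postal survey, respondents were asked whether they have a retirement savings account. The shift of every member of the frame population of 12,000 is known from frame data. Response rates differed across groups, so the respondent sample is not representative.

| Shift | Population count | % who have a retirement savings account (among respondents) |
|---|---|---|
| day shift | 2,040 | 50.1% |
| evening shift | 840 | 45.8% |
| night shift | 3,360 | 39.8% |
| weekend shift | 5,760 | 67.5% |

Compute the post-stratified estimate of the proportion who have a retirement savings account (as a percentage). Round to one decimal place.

55.3%

Weight each group's respondent value by its population share:
  day shift: (2,040/12,000) × 50.1 = 8.517
  evening shift: (840/12,000) × 45.8 = 3.206
  night shift: (3,360/12,000) × 39.8 = 11.144
  weekend shift: (5,760/12,000) × 67.5 = 32.4
Post-stratified estimate = 55.267 → 55.3%.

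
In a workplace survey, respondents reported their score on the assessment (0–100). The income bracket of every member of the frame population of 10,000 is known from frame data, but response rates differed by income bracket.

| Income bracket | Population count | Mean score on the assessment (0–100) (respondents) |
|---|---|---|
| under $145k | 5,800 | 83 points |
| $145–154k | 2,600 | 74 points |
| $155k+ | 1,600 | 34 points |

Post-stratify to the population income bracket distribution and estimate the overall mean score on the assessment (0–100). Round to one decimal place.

Post-stratification weights by population share, not respondent share:
  under $145k: (5,800/10,000) × 83 = 48.14
  $145–154k: (2,600/10,000) × 74 = 19.24
  $155k+: (1,600/10,000) × 34 = 5.44
Post-stratified estimate = 72.82 → 72.8.

72.8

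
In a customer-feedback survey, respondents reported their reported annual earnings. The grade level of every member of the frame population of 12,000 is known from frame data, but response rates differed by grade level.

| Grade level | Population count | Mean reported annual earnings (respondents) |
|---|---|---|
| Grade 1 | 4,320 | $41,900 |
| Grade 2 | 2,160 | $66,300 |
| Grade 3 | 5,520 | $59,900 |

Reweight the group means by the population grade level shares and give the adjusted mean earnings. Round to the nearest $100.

$54,600

Post-stratification weights by population share, not respondent share:
  Grade 1: (4,320/12,000) × 41,900 = 15,084
  Grade 2: (2,160/12,000) × 66,300 = 11,934
  Grade 3: (5,520/12,000) × 59,900 = 27,554
Post-stratified estimate = 54,572 → $54,600.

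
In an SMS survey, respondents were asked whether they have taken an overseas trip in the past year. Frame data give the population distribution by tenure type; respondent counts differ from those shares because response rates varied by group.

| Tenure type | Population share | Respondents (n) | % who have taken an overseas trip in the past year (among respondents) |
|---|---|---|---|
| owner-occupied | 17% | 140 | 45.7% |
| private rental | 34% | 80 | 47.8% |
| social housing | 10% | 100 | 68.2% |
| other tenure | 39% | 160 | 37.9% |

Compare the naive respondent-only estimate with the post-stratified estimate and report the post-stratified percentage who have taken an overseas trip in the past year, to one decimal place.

45.6%

Without adjustment, the pooled respondent share is:
  (140/480)×45.7 + (80/480)×47.8 + (100/480)×68.2 + (160/480)×37.9 = 48.1375%
Post-stratifying to population shares instead:
  0.17×45.7 + 0.34×47.8 + 0.1×68.2 + 0.39×37.9 = 45.622%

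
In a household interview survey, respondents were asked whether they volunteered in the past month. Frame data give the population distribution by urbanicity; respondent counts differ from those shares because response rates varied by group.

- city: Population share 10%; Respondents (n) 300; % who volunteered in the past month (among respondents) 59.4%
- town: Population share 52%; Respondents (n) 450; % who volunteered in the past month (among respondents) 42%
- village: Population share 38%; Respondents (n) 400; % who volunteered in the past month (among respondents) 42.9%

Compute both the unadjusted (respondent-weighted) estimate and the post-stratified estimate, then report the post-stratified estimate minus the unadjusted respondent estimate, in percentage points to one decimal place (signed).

Unadjusted (pooled respondent) estimate weights by respondent counts:
  (300/1150)×59.4 + (450/1150)×42 + (400/1150)×42.9 = 46.8522%
Post-stratifying to population shares instead:
  0.1×59.4 + 0.52×42 + 0.38×42.9 = 44.082%
Difference = 44.082 − 46.8522 = -2.7702 pp.

-2.8 percentage points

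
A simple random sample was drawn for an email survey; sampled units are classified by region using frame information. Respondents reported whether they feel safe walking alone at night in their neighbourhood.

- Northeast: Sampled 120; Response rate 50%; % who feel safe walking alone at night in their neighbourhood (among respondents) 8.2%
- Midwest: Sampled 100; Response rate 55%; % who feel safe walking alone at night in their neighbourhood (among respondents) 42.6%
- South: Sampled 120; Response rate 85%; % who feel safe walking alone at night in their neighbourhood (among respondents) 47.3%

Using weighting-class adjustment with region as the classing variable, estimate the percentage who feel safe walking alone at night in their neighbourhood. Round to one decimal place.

32.1%

Each respondent's weight = sampled/responded in their class; summing within a class gives n_sampled, so:
  Northeast: 120 × 8.2 = 984
  Midwest: 100 × 42.6 = 4260
  South: 120 × 47.3 = 5676
Adjusted estimate = 10,920 / 340 = 32.1176 → 32.1%.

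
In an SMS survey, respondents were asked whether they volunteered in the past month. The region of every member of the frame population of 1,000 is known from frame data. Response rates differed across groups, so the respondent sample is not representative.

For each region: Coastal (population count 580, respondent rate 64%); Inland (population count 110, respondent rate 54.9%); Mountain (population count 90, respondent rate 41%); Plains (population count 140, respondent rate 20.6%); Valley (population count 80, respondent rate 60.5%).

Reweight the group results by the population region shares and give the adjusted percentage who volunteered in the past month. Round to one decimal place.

54.6%

Each cell contributes population-share × respondent value:
  Coastal: (580/1,000) × 64 = 37.12
  Inland: (110/1,000) × 54.9 = 6.039
  Mountain: (90/1,000) × 41 = 3.69
  Plains: (140/1,000) × 20.6 = 2.884
  Valley: (80/1,000) × 60.5 = 4.84
Post-stratified estimate = 54.573 → 54.6%.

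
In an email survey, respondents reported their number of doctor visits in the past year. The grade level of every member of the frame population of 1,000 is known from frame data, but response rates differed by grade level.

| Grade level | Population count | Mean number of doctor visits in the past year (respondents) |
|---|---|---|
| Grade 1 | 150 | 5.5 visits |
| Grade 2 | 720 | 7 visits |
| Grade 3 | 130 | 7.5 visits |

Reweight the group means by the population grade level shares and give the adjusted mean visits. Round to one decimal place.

Each cell contributes population-share × respondent value:
  Grade 1: (150/1,000) × 5.5 = 0.825
  Grade 2: (720/1,000) × 7 = 5.04
  Grade 3: (130/1,000) × 7.5 = 0.975
Post-stratified estimate = 6.84 → 6.8.

6.8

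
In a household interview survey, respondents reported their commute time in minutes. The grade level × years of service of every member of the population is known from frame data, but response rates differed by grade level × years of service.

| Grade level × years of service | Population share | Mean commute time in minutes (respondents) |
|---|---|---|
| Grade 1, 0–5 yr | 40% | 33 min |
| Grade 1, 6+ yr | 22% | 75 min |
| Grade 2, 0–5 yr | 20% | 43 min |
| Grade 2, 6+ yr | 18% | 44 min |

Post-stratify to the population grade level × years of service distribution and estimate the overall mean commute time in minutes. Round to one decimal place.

46.2

Reweight to the known grade level × years of service distribution:
  Grade 1, 0–5 yr: 0.4 × 33 = 13.2
  Grade 1, 6+ yr: 0.22 × 75 = 16.5
  Grade 2, 0–5 yr: 0.2 × 43 = 8.6
  Grade 2, 6+ yr: 0.18 × 44 = 7.92
Post-stratified estimate = 46.22 → 46.2.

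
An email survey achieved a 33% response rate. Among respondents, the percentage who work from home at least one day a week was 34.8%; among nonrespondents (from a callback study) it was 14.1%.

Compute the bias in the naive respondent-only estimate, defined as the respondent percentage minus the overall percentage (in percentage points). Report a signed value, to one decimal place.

+13.9 percentage points

Nonresponse fraction = 1 − 0.33 = 0.67.
Bias = (nonresponse fraction) × (respondent percentage − nonrespondent percentage)
     = 0.67 × (34.8 − 14.1) = 0.67 × 20.7 = 13.869.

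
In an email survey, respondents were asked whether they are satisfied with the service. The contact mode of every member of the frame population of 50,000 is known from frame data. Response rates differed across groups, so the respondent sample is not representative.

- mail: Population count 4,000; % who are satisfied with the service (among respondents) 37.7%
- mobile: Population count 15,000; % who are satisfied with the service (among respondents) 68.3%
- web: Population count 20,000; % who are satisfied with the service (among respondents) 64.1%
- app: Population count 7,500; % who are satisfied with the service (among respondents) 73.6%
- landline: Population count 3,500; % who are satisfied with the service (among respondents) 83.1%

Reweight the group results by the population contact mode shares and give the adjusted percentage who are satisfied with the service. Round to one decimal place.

Each cell contributes population-share × respondent value:
  mail: (4,000/50,000) × 37.7 = 3.016
  mobile: (15,000/50,000) × 68.3 = 20.49
  web: (20,000/50,000) × 64.1 = 25.64
  app: (7,500/50,000) × 73.6 = 11.04
  landline: (3,500/50,000) × 83.1 = 5.817
Post-stratified estimate = 66.003 → 66.0%.

66.0%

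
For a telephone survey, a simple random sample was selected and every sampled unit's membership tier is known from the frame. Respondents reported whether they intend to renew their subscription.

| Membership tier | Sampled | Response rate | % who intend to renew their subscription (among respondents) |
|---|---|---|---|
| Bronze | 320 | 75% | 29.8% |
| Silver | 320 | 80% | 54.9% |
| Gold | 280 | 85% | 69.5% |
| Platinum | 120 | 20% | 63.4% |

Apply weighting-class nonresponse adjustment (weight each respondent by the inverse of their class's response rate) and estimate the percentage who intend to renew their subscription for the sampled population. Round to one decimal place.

With weight = n_sampled/n_responded per class, the weighted class total is n_sampled:
  Bronze: 320 × 29.8 = 9536
  Silver: 320 × 54.9 = 17,568
  Gold: 280 × 69.5 = 19,460
  Platinum: 120 × 63.4 = 7608
Adjusted estimate = 54,172 / 1,040 = 52.0885 → 52.1%.

52.1%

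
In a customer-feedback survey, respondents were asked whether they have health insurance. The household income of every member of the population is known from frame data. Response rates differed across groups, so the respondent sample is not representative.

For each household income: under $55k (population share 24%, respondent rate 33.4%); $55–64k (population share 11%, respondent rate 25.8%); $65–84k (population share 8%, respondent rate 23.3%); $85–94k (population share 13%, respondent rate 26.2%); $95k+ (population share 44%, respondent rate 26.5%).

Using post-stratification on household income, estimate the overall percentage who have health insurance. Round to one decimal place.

27.8%

Reweight to the known household income distribution:
  under $55k: 0.24 × 33.4 = 8.016
  $55–64k: 0.11 × 25.8 = 2.838
  $65–84k: 0.08 × 23.3 = 1.864
  $85–94k: 0.13 × 26.2 = 3.406
  $95k+: 0.44 × 26.5 = 11.66
Post-stratified estimate = 27.784 → 27.8%.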